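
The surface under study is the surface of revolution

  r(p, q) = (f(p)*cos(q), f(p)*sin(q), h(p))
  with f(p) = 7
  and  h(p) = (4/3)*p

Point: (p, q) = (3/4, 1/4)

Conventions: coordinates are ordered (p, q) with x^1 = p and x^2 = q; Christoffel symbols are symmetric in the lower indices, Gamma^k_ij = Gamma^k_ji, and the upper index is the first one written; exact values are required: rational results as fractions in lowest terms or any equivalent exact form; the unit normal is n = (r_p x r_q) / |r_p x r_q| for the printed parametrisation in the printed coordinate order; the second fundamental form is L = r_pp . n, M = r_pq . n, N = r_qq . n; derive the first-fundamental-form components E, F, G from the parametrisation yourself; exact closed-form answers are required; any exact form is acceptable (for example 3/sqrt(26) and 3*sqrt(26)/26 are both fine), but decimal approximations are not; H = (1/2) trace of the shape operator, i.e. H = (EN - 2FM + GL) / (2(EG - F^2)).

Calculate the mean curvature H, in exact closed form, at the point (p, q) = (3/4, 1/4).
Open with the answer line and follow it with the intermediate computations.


Answer: H = 1/14

f = 7, f' = 0, f'' = 0, h' = 4/3, h'' = 0
E = 16/9, F = 0, G = 49; answer radicand W^2 = 16/9
unnormalised second-form numerators: l = 0, m = 0, n = 28/3; L = l/sqrt(16/9), and similarly M = m/sqrt(W^2), N = n/sqrt(W^2)
H = (E*n - 2*F*m + G*l) / (2*(EG - F^2)*sqrt(W^2)); E*n - 2*F*m + G*l = 448/27, EG - F^2 = 784/9, so H = (2/21)/sqrt(16/9)


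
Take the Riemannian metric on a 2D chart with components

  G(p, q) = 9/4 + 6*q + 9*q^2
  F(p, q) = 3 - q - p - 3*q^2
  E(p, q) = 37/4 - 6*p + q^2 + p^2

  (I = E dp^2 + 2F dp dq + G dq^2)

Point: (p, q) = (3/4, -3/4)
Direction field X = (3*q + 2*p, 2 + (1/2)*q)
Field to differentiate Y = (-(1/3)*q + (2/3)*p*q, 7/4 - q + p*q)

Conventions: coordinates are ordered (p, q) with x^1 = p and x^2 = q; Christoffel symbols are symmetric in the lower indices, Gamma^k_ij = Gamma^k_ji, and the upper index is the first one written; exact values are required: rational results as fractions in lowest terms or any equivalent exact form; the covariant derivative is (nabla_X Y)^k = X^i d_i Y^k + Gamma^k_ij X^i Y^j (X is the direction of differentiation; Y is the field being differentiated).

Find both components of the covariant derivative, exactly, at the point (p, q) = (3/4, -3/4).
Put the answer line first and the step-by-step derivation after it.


Answer: (nabla_X Y)^p = 161051/40416, (nabla_X Y)^q = -226661/40416

E = 47/8, F = 21/16, G = 45/16 at the point
E_p = -9/2, E_q = -3/2, F_p = -1, F_q = 7/2, G_p = 0, G_q = -15/2
EG - F^2 = 3789/256;  g^inv = (256/3789) * [[45/16, -21/16], [-21/16, 47/8]]
first-kind symbols [ij,l] = (1/2)(d_i g_jl + d_j g_il - d_l g_ij): [pp,p] = E_p/2 = -9/4, [pp,q] = F_p - E_q/2 = -1/4, [pq,p] = E_q/2 = -3/4, [pq,q] = G_p/2 = 0, [qq,p] = F_q - G_p/2 = 7/2, [qq,q] = G_q/2 = -15/4
Gamma^p_ij = (G*[ij,p] - F*[ij,q])/(EG - F^2), Gamma^q_ij = (E*[ij,q] - F*[ij,p])/(EG - F^2)
Gamma_ppp = -512/1263, Gamma_ppq = -60/421, Gamma_pqq = 420/421, Gamma_qpp = 380/3789, Gamma_qpq = 28/421, Gamma_qqq = -2272/1263
X = (-3/4, 13/8), Y = (-1/8, 31/16) at the point


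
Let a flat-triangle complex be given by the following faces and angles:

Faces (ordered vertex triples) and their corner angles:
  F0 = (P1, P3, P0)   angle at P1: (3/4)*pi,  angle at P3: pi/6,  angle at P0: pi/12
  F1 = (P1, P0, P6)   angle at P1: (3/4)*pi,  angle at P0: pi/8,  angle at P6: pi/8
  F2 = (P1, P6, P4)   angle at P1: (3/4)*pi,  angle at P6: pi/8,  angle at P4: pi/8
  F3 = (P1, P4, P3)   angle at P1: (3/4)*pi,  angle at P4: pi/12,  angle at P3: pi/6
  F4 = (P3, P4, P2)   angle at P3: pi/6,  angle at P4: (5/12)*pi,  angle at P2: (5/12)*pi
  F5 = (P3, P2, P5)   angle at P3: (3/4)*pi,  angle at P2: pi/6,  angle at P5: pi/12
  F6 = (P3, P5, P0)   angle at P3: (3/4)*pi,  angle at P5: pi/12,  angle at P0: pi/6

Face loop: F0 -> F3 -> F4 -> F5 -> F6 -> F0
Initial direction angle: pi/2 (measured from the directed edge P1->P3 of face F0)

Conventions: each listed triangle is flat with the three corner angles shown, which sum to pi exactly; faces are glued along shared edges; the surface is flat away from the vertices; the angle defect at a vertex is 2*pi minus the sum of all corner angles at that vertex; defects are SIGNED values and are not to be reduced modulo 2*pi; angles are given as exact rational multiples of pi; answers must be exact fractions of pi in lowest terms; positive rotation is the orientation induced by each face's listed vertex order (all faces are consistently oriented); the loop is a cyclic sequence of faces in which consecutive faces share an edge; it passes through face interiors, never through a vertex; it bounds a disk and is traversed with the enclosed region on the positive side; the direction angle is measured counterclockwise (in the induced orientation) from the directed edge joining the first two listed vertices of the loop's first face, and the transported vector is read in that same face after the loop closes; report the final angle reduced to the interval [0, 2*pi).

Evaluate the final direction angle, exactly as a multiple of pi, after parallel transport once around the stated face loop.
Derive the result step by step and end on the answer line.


enclosed vertex P3: corner angles sum to 2*pi, defect = 2*pi - 2*pi = 0
final direction = starting direction + enclosed defect total, reduced mod 2*pi (induced orientation)
final angle = pi/2 + 0 = pi/2 (mod 2*pi)

Answer: final direction angle = pi/2


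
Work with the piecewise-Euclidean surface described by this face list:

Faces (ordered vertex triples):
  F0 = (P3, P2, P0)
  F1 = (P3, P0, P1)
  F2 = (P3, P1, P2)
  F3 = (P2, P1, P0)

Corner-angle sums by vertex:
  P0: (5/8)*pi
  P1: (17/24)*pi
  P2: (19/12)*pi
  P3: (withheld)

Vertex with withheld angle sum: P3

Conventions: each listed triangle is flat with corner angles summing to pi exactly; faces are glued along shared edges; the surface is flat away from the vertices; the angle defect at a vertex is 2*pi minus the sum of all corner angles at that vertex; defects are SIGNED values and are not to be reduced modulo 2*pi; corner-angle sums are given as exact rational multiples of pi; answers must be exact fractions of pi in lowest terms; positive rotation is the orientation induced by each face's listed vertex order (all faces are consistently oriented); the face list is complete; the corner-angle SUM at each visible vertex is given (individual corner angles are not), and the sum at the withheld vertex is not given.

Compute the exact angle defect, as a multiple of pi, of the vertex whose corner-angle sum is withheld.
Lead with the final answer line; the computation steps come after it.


Answer: defect(P3) = (11/12)*pi

V = 4, E = 6, F = 4; chi = V - E + F = 2
Gauss-Bonnet: total defect = 2*pi*chi = 4*pi; visible defects sum to (37/12)*pi


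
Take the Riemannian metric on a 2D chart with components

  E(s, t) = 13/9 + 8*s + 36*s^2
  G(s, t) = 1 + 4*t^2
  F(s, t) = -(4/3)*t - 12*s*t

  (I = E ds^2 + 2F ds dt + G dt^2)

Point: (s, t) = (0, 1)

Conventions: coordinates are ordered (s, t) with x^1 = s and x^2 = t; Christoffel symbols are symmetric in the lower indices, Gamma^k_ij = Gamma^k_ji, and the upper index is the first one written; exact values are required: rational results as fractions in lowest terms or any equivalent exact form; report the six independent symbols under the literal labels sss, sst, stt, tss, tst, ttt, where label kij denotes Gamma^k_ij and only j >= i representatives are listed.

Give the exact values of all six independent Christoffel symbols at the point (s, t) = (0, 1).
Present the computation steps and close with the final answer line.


E = 13/9, F = -4/3, G = 5 at the point
E_s = 8, E_t = 0, F_s = -12, F_t = -4/3, G_s = 0, G_t = 8
EG - F^2 = 49/9;  g^inv = (9/49) * [[5, 4/3], [4/3, 13/9]]
first-kind symbols [ij,l] = (1/2)(d_i g_jl + d_j g_il - d_l g_ij): [ss,s] = E_s/2 = 4, [ss,t] = F_s - E_t/2 = -12, [st,s] = E_t/2 = 0, [st,t] = G_s/2 = 0, [tt,s] = F_t - G_s/2 = -4/3, [tt,t] = G_t/2 = 4
Gamma^s_ij = (G*[ij,s] - F*[ij,t])/(EG - F^2), Gamma^t_ij = (E*[ij,t] - F*[ij,s])/(EG - F^2)

Answer: Gamma_sss = 36/49, Gamma_sst = 0, Gamma_stt = -12/49, Gamma_tss = -108/49, Gamma_tst = 0, Gamma_ttt = 36/49


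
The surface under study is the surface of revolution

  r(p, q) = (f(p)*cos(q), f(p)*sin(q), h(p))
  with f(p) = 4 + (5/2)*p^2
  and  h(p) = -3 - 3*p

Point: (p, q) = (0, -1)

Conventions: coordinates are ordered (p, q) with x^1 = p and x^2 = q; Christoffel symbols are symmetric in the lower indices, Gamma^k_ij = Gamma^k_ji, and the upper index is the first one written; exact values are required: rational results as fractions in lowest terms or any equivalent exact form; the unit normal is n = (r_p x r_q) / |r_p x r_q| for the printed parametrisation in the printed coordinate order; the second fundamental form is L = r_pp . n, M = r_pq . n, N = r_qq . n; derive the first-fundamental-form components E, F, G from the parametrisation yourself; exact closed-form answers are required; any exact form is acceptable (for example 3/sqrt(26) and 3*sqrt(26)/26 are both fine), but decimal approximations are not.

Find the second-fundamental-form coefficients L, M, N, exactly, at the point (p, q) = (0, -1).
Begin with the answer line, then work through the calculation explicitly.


Answer: L = 5, M = 0, N = -4

f = 4, f' = 0, f'' = 5, h' = -3, h'' = 0
E = 9, F = 0, G = 16; answer radicand W^2 = 9
unnormalised second-form numerators: l = 15, m = 0, n = -12; L = l/sqrt(9), and similarly M = m/sqrt(W^2), N = n/sqrt(W^2)


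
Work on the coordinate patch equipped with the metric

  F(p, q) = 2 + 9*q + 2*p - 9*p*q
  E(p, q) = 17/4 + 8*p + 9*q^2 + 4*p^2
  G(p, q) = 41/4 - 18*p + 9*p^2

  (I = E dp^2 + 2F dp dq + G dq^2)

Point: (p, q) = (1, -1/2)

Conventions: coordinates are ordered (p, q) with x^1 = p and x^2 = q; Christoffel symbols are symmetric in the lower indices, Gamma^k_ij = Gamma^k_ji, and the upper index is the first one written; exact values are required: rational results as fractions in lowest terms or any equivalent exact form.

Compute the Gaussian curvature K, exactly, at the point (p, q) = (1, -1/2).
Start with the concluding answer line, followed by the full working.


Answer: K = -1188/361

E = 37/2, F = 4, G = 5/4, EG - F^2 = 57/8 at the point
E_p = 16, E_q = -9, F_p = 13/2, F_q = 0, G_p = 0, G_q = 0
E_qq = 18, F_pq = -9, G_pp = 18
Evaluate Brioschi's two determinant matrices M1, M2 and divide by (EG - F^2)^2.
M1 = [[-E_qq/2 + F_pq - G_pp/2, E_p/2, F_p - E_q/2], [F_q - G_p/2, E, F], [G_q/2, F, G]] = [[-27, 8, 11], [0, 37/2, 4], [0, 4, 5/4]]; det M1 = -1539/8
M2 = [[0, E_q/2, G_p/2], [E_q/2, E, F], [G_p/2, F, G]] = [[0, -9/2, 0], [-9/2, 37/2, 4], [0, 4, 5/4]]; det M2 = -405/16
det M1 - det M2 = -2673/16; K = -2673/16 / (57/8)^2 = -1188/361


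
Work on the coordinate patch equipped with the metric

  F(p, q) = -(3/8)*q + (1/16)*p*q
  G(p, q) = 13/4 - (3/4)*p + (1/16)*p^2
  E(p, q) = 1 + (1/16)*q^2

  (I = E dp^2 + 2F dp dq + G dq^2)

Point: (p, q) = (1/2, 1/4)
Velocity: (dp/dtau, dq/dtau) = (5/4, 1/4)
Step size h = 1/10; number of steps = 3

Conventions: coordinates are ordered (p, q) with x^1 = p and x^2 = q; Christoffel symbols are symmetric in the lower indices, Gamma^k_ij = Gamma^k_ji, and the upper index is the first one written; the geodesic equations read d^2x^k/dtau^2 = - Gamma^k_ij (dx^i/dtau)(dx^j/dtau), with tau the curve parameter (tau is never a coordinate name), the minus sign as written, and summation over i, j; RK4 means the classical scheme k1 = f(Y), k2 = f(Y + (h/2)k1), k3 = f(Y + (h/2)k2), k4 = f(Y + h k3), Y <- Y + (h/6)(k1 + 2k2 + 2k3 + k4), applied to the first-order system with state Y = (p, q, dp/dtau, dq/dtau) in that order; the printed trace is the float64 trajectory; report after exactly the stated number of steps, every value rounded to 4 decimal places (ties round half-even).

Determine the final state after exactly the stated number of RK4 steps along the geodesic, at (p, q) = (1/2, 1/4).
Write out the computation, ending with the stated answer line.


f(Y) = (dp/dtau, dq/dtau, -Gamma^p_ij Y'^i Y'^j, -Gamma^q_ij Y'^i Y'^j) with the Gammas evaluated at the stage position; h = 0.100000; intermediate values shown to 6 dp
step 0: p = 0.5000, q = 0.2500, dp/dtau = 1.2500, dq/dtau = 0.2500
step 1:
  k1: at (p, q) = (0.500000, 0.250000), (dp/dtau, dq/dtau) = (1.250000, 0.250000); Gamma_ppp = 0.000000, Gamma_ppq = 0.005398, Gamma_pqq = 0.000000, Gamma_qpp = 0.000000, Gamma_qpq = -0.118758, Gamma_qqq = 0.000000; k1 = (1.250000, 0.250000, -0.003374, 0.074224)
  k2: at (p, q) = (0.562500, 0.262500), (dp/dtau, dq/dtau) = (1.249831, 0.253711); Gamma_ppp = 0.000000, Gamma_ppq = 0.005752, Gamma_pqq = 0.000000, Gamma_qpp = 0.000000, Gamma_qpq = -0.119151, Gamma_qqq = 0.000000; k2 = (1.249831, 0.253711, -0.003648, 0.075565)
  k3: at (p, q) = (0.562492, 0.262686), (dp/dtau, dq/dtau) = (1.249818, 0.253778); Gamma_ppp = 0.000000, Gamma_ppq = 0.005756, Gamma_pqq = 0.000000, Gamma_qpp = 0.000000, Gamma_qpq = -0.119151, Gamma_qqq = 0.000000; k3 = (1.249818, 0.253778, -0.003651, 0.075584)
  k4: at (p, q) = (0.624982, 0.275378), (dp/dtau, dq/dtau) = (1.249635, 0.257558); Gamma_ppp = 0.000000, Gamma_ppq = 0.006124, Gamma_pqq = 0.000000, Gamma_qpp = 0.000000, Gamma_qpq = -0.119533, Gamma_qqq = 0.000000; k4 = (1.249635, 0.257558, -0.003942, 0.076945)
  Y <- Y + (h/6)(k1 + 2k2 + 2k3 + k4): p = 0.6250, q = 0.2754, dp/dtau = 1.2496, dq/dtau = 0.2576
step 2:
  k1: at (p, q) = (0.624982, 0.275376), (dp/dtau, dq/dtau) = (1.249635, 0.257558); Gamma_ppp = 0.000000, Gamma_ppq = 0.006124, Gamma_pqq = 0.000000, Gamma_qpp = 0.000000, Gamma_qpq = -0.119533, Gamma_qqq = 0.000000; k1 = (1.249635, 0.257558, -0.003942, 0.076944)
  k2: at (p, q) = (0.687464, 0.288254), (dp/dtau, dq/dtau) = (1.249438, 0.261405); Gamma_ppp = 0.000000, Gamma_ppq = 0.006506, Gamma_pqq = 0.000000, Gamma_qpp = 0.000000, Gamma_qpq = -0.119905, Gamma_qqq = 0.000000; k2 = (1.249438, 0.261405, -0.004250, 0.078324)
  k3: at (p, q) = (0.687454, 0.288446), (dp/dtau, dq/dtau) = (1.249422, 0.261474); Gamma_ppp = 0.000000, Gamma_ppq = 0.006510, Gamma_pqq = 0.000000, Gamma_qpp = 0.000000, Gamma_qpq = -0.119905, Gamma_qqq = 0.000000; k3 = (1.249422, 0.261474, -0.004254, 0.078344)
  k4: at (p, q) = (0.749924, 0.301523), (dp/dtau, dq/dtau) = (1.249209, 0.265392); Gamma_ppp = 0.000000, Gamma_ppq = 0.006907, Gamma_pqq = 0.000000, Gamma_qpp = 0.000000, Gamma_qpq = -0.120265, Gamma_qqq = 0.000000; k4 = (1.249209, 0.265392, -0.004580, 0.079743)
  Y <- Y + (h/6)(k1 + 2k2 + 2k3 + k4): p = 0.7499, q = 0.3015, dp/dtau = 1.2492, dq/dtau = 0.2654
step 3:
  k1: at (p, q) = (0.749925, 0.301521), (dp/dtau, dq/dtau) = (1.249209, 0.265391); Gamma_ppp = 0.000000, Gamma_ppq = 0.006907, Gamma_pqq = 0.000000, Gamma_qpp = 0.000000, Gamma_qpq = -0.120265, Gamma_qqq = 0.000000; k1 = (1.249209, 0.265391, -0.004580, 0.079743)
  k2: at (p, q) = (0.812385, 0.314790), (dp/dtau, dq/dtau) = (1.248980, 0.269379); Gamma_ppp = 0.000000, Gamma_ppq = 0.007319, Gamma_pqq = 0.000000, Gamma_qpp = 0.000000, Gamma_qpq = -0.120613, Gamma_qqq = 0.000000; k2 = (1.248980, 0.269379, -0.004925, 0.081160)
  k3: at (p, q) = (0.812374, 0.314990), (dp/dtau, dq/dtau) = (1.248963, 0.269449); Gamma_ppp = 0.000000, Gamma_ppq = 0.007324, Gamma_pqq = 0.000000, Gamma_qpp = 0.000000, Gamma_qpq = -0.120613, Gamma_qqq = 0.000000; k3 = (1.248963, 0.269449, -0.004929, 0.081180)
  k4: at (p, q) = (0.874821, 0.328466), (dp/dtau, dq/dtau) = (1.248716, 0.273509); Gamma_ppp = 0.000000, Gamma_ppq = 0.007751, Gamma_pqq = 0.000000, Gamma_qpp = 0.000000, Gamma_qpq = -0.120947, Gamma_qqq = 0.000000; k4 = (1.248716, 0.273509, -0.005295, 0.082616)
  Y <- Y + (h/6)(k1 + 2k2 + 2k3 + k4): p = 0.8748, q = 0.3285, dp/dtau = 1.2487, dq/dtau = 0.2735

Answer: p = 0.8748, q = 0.3285, dp/dtau = 1.2487, dq/dtau = 0.2735


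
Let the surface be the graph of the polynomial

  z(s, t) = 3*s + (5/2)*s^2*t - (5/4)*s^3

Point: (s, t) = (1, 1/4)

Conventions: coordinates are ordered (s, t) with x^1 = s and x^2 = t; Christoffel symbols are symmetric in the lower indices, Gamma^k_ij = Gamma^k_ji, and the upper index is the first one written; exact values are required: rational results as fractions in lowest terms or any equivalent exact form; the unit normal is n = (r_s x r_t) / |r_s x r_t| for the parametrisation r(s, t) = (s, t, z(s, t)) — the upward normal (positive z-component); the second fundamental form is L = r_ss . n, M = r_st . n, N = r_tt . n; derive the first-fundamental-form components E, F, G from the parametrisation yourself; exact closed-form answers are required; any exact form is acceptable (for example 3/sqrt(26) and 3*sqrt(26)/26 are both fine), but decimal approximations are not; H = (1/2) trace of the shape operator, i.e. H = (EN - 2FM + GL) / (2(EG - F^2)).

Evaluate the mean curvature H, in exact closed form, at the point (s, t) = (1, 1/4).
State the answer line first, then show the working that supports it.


Answer: H = -37*sqrt(30)/144

z_s = 1/2, z_t = 5/2, z_ss = -25/4, z_st = 5, z_tt = 0
E = 5/4, F = 5/4, G = 29/4; answer radicand W^2 = 15/2
unnormalised second-form numerators: l = -25/4, m = 5, n = 0; L = l/sqrt(15/2), and similarly M = m/sqrt(W^2), N = n/sqrt(W^2)
H = (E*n - 2*F*m + G*l) / (2*(EG - F^2)*sqrt(W^2)); E*n - 2*F*m + G*l = -925/16, EG - F^2 = 15/2, so H = (-185/48)/sqrt(15/2)


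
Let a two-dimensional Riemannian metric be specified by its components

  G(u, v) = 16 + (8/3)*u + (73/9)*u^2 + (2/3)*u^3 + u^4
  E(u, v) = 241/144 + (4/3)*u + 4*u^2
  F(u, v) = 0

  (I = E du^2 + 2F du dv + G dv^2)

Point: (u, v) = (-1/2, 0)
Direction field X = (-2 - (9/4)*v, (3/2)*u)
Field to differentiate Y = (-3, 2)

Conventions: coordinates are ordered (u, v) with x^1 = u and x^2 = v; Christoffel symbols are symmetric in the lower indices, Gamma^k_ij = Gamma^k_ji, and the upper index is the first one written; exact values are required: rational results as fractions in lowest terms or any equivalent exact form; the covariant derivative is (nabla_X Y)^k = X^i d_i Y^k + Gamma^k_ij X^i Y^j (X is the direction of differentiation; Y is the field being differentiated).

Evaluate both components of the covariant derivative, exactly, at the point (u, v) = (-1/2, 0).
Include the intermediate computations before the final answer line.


E = 289/144, F = 0, G = 2401/144 at the point
E_u = -8/3, E_v = 0, F_u = 0, F_v = 0, G_u = -49/9, G_v = 0
EG - F^2 = 693889/20736;  g^inv = (20736/693889) * [[2401/144, 0], [0, 289/144]]
first-kind symbols [ij,l] = (1/2)(d_i g_jl + d_j g_il - d_l g_ij): [uu,u] = E_u/2 = -4/3, [uu,v] = F_u - E_v/2 = 0, [uv,u] = E_v/2 = 0, [uv,v] = G_u/2 = -49/18, [vv,u] = F_v - G_u/2 = 49/18, [vv,v] = G_v/2 = 0
Gamma^u_ij = (G*[ij,u] - F*[ij,v])/(EG - F^2), Gamma^v_ij = (E*[ij,v] - F*[ij,u])/(EG - F^2)
Gamma_uuu = -192/289, Gamma_uuv = 0, Gamma_uvv = 392/289, Gamma_vuu = 0, Gamma_vuv = -8/49, Gamma_vvv = 0
X = (-2, -3/4), Y = (-3, 2) at the point

Answer: (nabla_X Y)^u = -1740/289, (nabla_X Y)^v = 2/7


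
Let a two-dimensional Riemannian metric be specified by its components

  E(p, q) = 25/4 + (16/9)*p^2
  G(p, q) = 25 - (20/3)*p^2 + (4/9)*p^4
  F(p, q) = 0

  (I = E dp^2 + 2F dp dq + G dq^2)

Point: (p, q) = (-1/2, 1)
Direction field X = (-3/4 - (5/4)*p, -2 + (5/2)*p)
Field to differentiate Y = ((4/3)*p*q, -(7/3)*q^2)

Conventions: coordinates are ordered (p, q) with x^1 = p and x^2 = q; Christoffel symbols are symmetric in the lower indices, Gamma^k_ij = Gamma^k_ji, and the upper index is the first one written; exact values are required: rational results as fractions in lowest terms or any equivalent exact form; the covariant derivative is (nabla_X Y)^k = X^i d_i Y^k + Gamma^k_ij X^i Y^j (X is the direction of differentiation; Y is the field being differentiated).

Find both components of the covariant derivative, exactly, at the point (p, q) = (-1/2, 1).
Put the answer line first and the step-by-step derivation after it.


Answer: (nabla_X Y)^p = -1201/723, (nabla_X Y)^q = 1349/87

E = 241/36, F = 0, G = 841/36 at the point
E_p = -16/9, E_q = 0, F_p = 0, F_q = 0, G_p = 58/9, G_q = 0
EG - F^2 = 202681/1296;  g^inv = (1296/202681) * [[841/36, 0], [0, 241/36]]
first-kind symbols [ij,l] = (1/2)(d_i g_jl + d_j g_il - d_l g_ij): [pp,p] = E_p/2 = -8/9, [pp,q] = F_p - E_q/2 = 0, [pq,p] = E_q/2 = 0, [pq,q] = G_p/2 = 29/9, [qq,p] = F_q - G_p/2 = -29/9, [qq,q] = G_q/2 = 0
Gamma^p_ij = (G*[ij,p] - F*[ij,q])/(EG - F^2), Gamma^q_ij = (E*[ij,q] - F*[ij,p])/(EG - F^2)
Gamma_ppp = -32/241, Gamma_ppq = 0, Gamma_pqq = -116/241, Gamma_qpp = 0, Gamma_qpq = 4/29, Gamma_qqq = 0
X = (-1/8, -13/4), Y = (-2/3, -7/3) at the point


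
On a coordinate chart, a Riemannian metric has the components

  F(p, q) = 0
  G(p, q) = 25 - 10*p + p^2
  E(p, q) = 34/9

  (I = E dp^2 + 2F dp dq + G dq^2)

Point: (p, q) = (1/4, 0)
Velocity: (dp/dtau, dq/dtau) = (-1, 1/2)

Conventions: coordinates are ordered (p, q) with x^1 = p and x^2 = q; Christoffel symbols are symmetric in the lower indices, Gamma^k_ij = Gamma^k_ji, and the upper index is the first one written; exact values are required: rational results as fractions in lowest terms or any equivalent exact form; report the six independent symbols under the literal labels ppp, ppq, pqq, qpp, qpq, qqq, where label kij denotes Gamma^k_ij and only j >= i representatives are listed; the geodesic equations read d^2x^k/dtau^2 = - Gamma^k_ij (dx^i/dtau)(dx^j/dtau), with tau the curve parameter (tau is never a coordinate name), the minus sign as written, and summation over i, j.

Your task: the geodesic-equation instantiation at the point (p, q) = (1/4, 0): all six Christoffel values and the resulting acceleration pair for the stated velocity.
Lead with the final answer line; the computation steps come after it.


Answer: Gamma_ppp = 0, Gamma_ppq = 0, Gamma_pqq = 171/136, Gamma_qpp = 0, Gamma_qpq = -4/19, Gamma_qqq = 0; accelerations (d^2p/dtau^2, d^2q/dtau^2) = (-171/544, -4/19)

E = 34/9, F = 0, G = 361/16 at the point
E_p = 0, E_q = 0, F_p = 0, F_q = 0, G_p = -19/2, G_q = 0
EG - F^2 = 6137/72;  g^inv = (72/6137) * [[361/16, 0], [0, 34/9]]
first-kind symbols [ij,l] = (1/2)(d_i g_jl + d_j g_il - d_l g_ij): [pp,p] = E_p/2 = 0, [pp,q] = F_p - E_q/2 = 0, [pq,p] = E_q/2 = 0, [pq,q] = G_p/2 = -19/4, [qq,p] = F_q - G_p/2 = 19/4, [qq,q] = G_q/2 = 0
Gamma^p_ij = (G*[ij,p] - F*[ij,q])/(EG - F^2), Gamma^q_ij = (E*[ij,q] - F*[ij,p])/(EG - F^2)
Gamma_ppp = 0, Gamma_ppq = 0, Gamma_pqq = 171/136, Gamma_qpp = 0, Gamma_qpq = -4/19, Gamma_qqq = 0
d^2p/dtau^2 = -(Gamma_ppp*(-1)^2 + 2*Gamma_ppq*(-1)*(1/2) + Gamma_pqq*(1/2)^2) = -171/544
d^2q/dtau^2 = -(Gamma_qpp*(-1)^2 + 2*Gamma_qpq*(-1)*(1/2) + Gamma_qqq*(1/2)^2) = -4/19


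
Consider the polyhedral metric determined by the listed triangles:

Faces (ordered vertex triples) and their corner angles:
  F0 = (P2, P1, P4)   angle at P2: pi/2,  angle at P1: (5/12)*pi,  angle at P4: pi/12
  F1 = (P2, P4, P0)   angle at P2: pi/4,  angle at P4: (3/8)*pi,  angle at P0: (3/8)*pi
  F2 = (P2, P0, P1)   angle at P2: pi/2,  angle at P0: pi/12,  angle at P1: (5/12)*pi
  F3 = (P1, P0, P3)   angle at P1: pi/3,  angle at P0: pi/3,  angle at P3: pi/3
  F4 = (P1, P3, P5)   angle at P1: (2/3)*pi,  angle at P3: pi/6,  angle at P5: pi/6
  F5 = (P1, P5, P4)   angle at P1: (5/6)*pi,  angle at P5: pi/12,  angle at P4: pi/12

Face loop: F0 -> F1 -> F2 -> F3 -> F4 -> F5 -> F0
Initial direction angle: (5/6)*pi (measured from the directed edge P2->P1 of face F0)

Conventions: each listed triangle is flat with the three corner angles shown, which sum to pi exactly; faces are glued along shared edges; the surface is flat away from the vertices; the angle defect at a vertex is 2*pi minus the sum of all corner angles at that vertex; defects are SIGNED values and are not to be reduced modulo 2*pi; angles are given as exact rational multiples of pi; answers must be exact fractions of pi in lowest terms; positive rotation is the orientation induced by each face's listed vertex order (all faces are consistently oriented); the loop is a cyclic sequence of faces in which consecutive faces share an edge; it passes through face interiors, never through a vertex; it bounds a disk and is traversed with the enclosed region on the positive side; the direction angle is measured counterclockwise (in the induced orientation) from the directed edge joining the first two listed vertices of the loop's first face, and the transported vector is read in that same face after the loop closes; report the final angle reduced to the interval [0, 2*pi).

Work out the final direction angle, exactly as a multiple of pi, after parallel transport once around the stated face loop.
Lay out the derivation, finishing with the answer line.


enclosed vertex P1: corner angles sum to (8/3)*pi, defect = 2*pi - (8/3)*pi = (-2/3)*pi
enclosed vertex P2: corner angles sum to (5/4)*pi, defect = 2*pi - (5/4)*pi = (3/4)*pi
summing the enclosed defects onto the initial angle, mod 2*pi in the induced orientation:
final angle = (5/6)*pi + pi/12 = (11/12)*pi (mod 2*pi)

Answer: final direction angle = (11/12)*pi


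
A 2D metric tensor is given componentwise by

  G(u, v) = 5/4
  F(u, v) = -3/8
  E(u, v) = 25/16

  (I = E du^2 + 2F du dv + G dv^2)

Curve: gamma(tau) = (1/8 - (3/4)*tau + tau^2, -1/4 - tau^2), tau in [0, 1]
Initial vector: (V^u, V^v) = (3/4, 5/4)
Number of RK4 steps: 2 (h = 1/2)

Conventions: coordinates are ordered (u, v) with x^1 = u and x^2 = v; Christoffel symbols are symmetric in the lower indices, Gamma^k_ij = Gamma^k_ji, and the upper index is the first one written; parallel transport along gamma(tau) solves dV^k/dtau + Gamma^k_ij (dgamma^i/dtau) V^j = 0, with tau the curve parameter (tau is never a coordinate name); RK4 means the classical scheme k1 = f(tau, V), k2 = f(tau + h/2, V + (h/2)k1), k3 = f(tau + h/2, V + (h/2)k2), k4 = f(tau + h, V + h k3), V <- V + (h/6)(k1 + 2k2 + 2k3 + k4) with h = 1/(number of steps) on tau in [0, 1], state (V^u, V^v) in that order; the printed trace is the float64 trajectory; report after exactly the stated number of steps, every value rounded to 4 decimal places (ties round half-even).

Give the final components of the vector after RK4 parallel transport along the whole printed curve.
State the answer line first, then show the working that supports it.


Answer: V^u = 0.7500, V^v = 1.2500

gamma'(tau) = (-3/4 + 2*tau, -2*tau); f(tau, V)^k = -Gamma^k_ij(gamma(tau)) gamma'^i(tau) V^j; h = 1/2; intermediate values shown to 6 dp
curve data and Christoffel symbols at the stage parameters:
  tau = 0.000000: gamma = (0.125000, -0.250000), gamma' = (-0.750000, 0.000000); Gamma_uuu = 0.000000, Gamma_uuv = 0.000000, Gamma_uvv = 0.000000, Gamma_vuu = 0.000000, Gamma_vuv = 0.000000, Gamma_vvv = 0.000000
  tau = 0.250000: gamma = (0.000000, -0.312500), gamma' = (-0.250000, -0.500000); Gamma_uuu = 0.000000, Gamma_uuv = 0.000000, Gamma_uvv = 0.000000, Gamma_vuu = 0.000000, Gamma_vuv = 0.000000, Gamma_vvv = 0.000000
  tau = 0.500000: gamma = (0.000000, -0.500000), gamma' = (0.250000, -1.000000); Gamma_uuu = 0.000000, Gamma_uuv = 0.000000, Gamma_uvv = 0.000000, Gamma_vuu = 0.000000, Gamma_vuv = 0.000000, Gamma_vvv = 0.000000
  tau = 0.750000: gamma = (0.125000, -0.812500), gamma' = (0.750000, -1.500000); Gamma_uuu = 0.000000, Gamma_uuv = 0.000000, Gamma_uvv = 0.000000, Gamma_vuu = 0.000000, Gamma_vuv = 0.000000, Gamma_vvv = 0.000000
  tau = 1.000000: gamma = (0.375000, -1.250000), gamma' = (1.250000, -2.000000); Gamma_uuu = 0.000000, Gamma_uuv = 0.000000, Gamma_uvv = 0.000000, Gamma_vuu = 0.000000, Gamma_vuv = 0.000000, Gamma_vvv = 0.000000
step 0: V^u = 0.7500, V^v = 1.2500
step 1: k1 = (0.000000, 0.000000), k2 = (0.000000, 0.000000), k3 = (0.000000, 0.000000), k4 = (0.000000, 0.000000); V <- V + (h/6)(k1 + 2k2 + 2k3 + k4): V^u = 0.7500, V^v = 1.2500
step 2: k1 = (0.000000, 0.000000), k2 = (0.000000, 0.000000), k3 = (0.000000, 0.000000), k4 = (0.000000, 0.000000); V <- V + (h/6)(k1 + 2k2 + 2k3 + k4): V^u = 0.7500, V^v = 1.2500


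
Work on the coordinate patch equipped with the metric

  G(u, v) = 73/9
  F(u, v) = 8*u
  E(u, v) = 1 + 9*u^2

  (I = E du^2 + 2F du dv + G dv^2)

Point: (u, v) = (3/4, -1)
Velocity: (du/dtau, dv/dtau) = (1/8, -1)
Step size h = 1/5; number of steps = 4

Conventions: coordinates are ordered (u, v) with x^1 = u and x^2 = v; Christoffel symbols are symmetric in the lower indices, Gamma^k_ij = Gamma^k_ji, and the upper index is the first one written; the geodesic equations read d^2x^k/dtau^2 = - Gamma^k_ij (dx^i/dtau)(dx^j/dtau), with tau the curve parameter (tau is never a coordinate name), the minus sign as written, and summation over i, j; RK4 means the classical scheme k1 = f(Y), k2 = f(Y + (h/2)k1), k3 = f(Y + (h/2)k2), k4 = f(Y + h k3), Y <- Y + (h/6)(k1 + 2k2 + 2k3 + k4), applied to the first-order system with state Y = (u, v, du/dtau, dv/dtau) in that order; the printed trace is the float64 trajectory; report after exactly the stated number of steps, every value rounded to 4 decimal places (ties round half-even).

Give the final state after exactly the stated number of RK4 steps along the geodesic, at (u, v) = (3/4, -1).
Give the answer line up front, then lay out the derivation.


Answer: u = 0.8475, v = -1.8028, du/dtau = 0.1188, dv/dtau = -1.0069

f(Y) = (du/dtau, dv/dtau, -Gamma^u_ij Y'^i Y'^j, -Gamma^v_ij Y'^i Y'^j) with the Gammas evaluated at the stage position; h = 0.200000; intermediate values shown to 6 dp
step 0: u = 0.7500, v = -1.0000, du/dtau = 0.1250, dv/dtau = -1.0000
step 1:
  k1: at (u, v) = (0.750000, -1.000000), (du/dtau, dv/dtau) = (0.125000, -1.000000); Gamma_uuu = 0.512388, Gamma_uuv = 0.000000, Gamma_uvv = 0.000000, Gamma_vuu = 0.607275, Gamma_vuv = 0.000000, Gamma_vvv = 0.000000; k1 = (0.125000, -1.000000, -0.008006, -0.009489)
  k2: at (u, v) = (0.762500, -1.100000), (du/dtau, dv/dtau) = (0.124199, -1.000949); Gamma_uuu = 0.514285, Gamma_uuv = 0.000000, Gamma_uvv = 0.000000, Gamma_vuu = 0.599531, Gamma_vuv = 0.000000, Gamma_vvv = 0.000000; k2 = (0.124199, -1.000949, -0.007933, -0.009248)
  k3: at (u, v) = (0.762420, -1.100095), (du/dtau, dv/dtau) = (0.124207, -1.000925); Gamma_uuu = 0.514273, Gamma_uuv = 0.000000, Gamma_uvv = 0.000000, Gamma_vuu = 0.599580, Gamma_vuv = 0.000000, Gamma_vvv = 0.000000; k3 = (0.124207, -1.000925, -0.007934, -0.009250)
  k4: at (u, v) = (0.774841, -1.200185), (du/dtau, dv/dtau) = (0.123413, -1.001850); Gamma_uuu = 0.516006, Gamma_uuv = 0.000000, Gamma_uvv = 0.000000, Gamma_vuu = 0.591956, Gamma_vuv = 0.000000, Gamma_vvv = 0.000000; k4 = (0.123413, -1.001850, -0.007859, -0.009016)
  Y <- Y + (h/6)(k1 + 2k2 + 2k3 + k4): u = 0.7748, v = -1.2002, du/dtau = 0.1234, dv/dtau = -1.0019
step 2:
  k1: at (u, v) = (0.774841, -1.200187), (du/dtau, dv/dtau) = (0.123413, -1.001850); Gamma_uuu = 0.516006, Gamma_uuv = 0.000000, Gamma_uvv = 0.000000, Gamma_vuu = 0.591956, Gamma_vuv = 0.000000, Gamma_vvv = 0.000000; k1 = (0.123413, -1.001850, -0.007859, -0.009016)
  k2: at (u, v) = (0.787182, -1.300372), (du/dtau, dv/dtau) = (0.122627, -1.002752); Gamma_uuu = 0.517580, Gamma_uuv = 0.000000, Gamma_uvv = 0.000000, Gamma_vuu = 0.584453, Gamma_vuv = 0.000000, Gamma_vvv = 0.000000; k2 = (0.122627, -1.002752, -0.007783, -0.008789)
  k3: at (u, v) = (0.787104, -1.300462), (du/dtau, dv/dtau) = (0.122635, -1.002729); Gamma_uuu = 0.517570, Gamma_uuv = 0.000000, Gamma_uvv = 0.000000, Gamma_vuu = 0.584501, Gamma_vuv = 0.000000, Gamma_vvv = 0.000000; k3 = (0.122635, -1.002729, -0.007784, -0.008791)
  k4: at (u, v) = (0.799368, -1.400732), (du/dtau, dv/dtau) = (0.121857, -1.003608); Gamma_uuu = 0.518995, Gamma_uuv = 0.000000, Gamma_uvv = 0.000000, Gamma_vuu = 0.577117, Gamma_vuv = 0.000000, Gamma_vvv = 0.000000; k4 = (0.121857, -1.003608, -0.007707, -0.008570)
  Y <- Y + (h/6)(k1 + 2k2 + 2k3 + k4): u = 0.7994, v = -1.4007, du/dtau = 0.1219, dv/dtau = -1.0036
step 3:
  k1: at (u, v) = (0.799367, -1.400734), (du/dtau, dv/dtau) = (0.121857, -1.003608); Gamma_uuu = 0.518995, Gamma_uuv = 0.000000, Gamma_uvv = 0.000000, Gamma_vuu = 0.577117, Gamma_vuv = 0.000000, Gamma_vvv = 0.000000; k1 = (0.121857, -1.003608, -0.007707, -0.008570)
  k2: at (u, v) = (0.811553, -1.501095), (du/dtau, dv/dtau) = (0.121086, -1.004465); Gamma_uuu = 0.520275, Gamma_uuv = 0.000000, Gamma_uvv = 0.000000, Gamma_vuu = 0.569854, Gamma_vuv = 0.000000, Gamma_vvv = 0.000000; k2 = (0.121086, -1.004465, -0.007628, -0.008355)
  k3: at (u, v) = (0.811476, -1.501180), (du/dtau, dv/dtau) = (0.121094, -1.004444); Gamma_uuu = 0.520268, Gamma_uuv = 0.000000, Gamma_uvv = 0.000000, Gamma_vuu = 0.569900, Gamma_vuv = 0.000000, Gamma_vvv = 0.000000; k3 = (0.121094, -1.004444, -0.007629, -0.008357)
  k4: at (u, v) = (0.823586, -1.601623), (du/dtau, dv/dtau) = (0.120331, -1.005280); Gamma_uuu = 0.521413, Gamma_uuv = 0.000000, Gamma_uvv = 0.000000, Gamma_vuu = 0.562756, Gamma_vuv = 0.000000, Gamma_vvv = 0.000000; k4 = (0.120331, -1.005280, -0.007550, -0.008148)
  Y <- Y + (h/6)(k1 + 2k2 + 2k3 + k4): u = 0.8236, v = -1.6016, du/dtau = 0.1203, dv/dtau = -1.0053
step 4:
  k1: at (u, v) = (0.823586, -1.601624), (du/dtau, dv/dtau) = (0.120331, -1.005280); Gamma_uuu = 0.521413, Gamma_uuv = 0.000000, Gamma_uvv = 0.000000, Gamma_vuu = 0.562756, Gamma_vuv = 0.000000, Gamma_vvv = 0.000000; k1 = (0.120331, -1.005280, -0.007550, -0.008148)
  k2: at (u, v) = (0.835619, -1.702152), (du/dtau, dv/dtau) = (0.119576, -1.006094); Gamma_uuu = 0.522427, Gamma_uuv = 0.000000, Gamma_uvv = 0.000000, Gamma_vuu = 0.555732, Gamma_vuv = 0.000000, Gamma_vvv = 0.000000; k2 = (0.119576, -1.006094, -0.007470, -0.007946)
  k3: at (u, v) = (0.835543, -1.702233), (du/dtau, dv/dtau) = (0.119584, -1.006074); Gamma_uuu = 0.522421, Gamma_uuv = 0.000000, Gamma_uvv = 0.000000, Gamma_vuu = 0.555775, Gamma_vuv = 0.000000, Gamma_vvv = 0.000000; k3 = (0.119584, -1.006074, -0.007471, -0.007948)
  k4: at (u, v) = (0.847502, -1.802839), (du/dtau, dv/dtau) = (0.118837, -1.006869); Gamma_uuu = 0.523313, Gamma_uuv = 0.000000, Gamma_uvv = 0.000000, Gamma_vuu = 0.548868, Gamma_vuv = 0.000000, Gamma_vvv = 0.000000; k4 = (0.118837, -1.006869, -0.007390, -0.007751)
  Y <- Y + (h/6)(k1 + 2k2 + 2k3 + k4): u = 0.8475, v = -1.8028, du/dtau = 0.1188, dv/dtau = -1.0069


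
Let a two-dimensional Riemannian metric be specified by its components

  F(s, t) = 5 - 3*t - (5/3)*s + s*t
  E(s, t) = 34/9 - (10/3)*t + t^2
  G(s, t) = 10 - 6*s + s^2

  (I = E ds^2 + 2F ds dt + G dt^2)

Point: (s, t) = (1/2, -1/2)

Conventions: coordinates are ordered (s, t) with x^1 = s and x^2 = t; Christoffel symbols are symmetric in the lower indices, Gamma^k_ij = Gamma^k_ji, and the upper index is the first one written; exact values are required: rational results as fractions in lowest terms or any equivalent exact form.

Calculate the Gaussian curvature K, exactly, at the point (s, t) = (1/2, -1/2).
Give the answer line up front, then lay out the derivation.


Answer: K = -324/46225

E = 205/36, F = 65/12, G = 29/4, EG - F^2 = 215/18 at the point
E_s = 0, E_t = -13/3, F_s = -13/6, F_t = -5/2, G_s = -5, G_t = 0
E_tt = 2, F_st = 1, G_ss = 2
Apply the Brioschi formula K = (det M1 - det M2)/(EG - F^2)^2 over the derivative matrices of E, F, G.
M1 = [[-E_tt/2 + F_st - G_ss/2, E_s/2, F_s - E_t/2], [F_t - G_s/2, E, F], [G_t/2, F, G]] = [[-1, 0, 0], [0, 205/36, 65/12], [0, 65/12, 29/4]]; det M1 = -215/18
M2 = [[0, E_t/2, G_s/2], [E_t/2, E, F], [G_s/2, F, G]] = [[0, -13/6, -5/2], [-13/6, 205/36, 65/12], [-5/2, 65/12, 29/4]]; det M2 = -197/18
det M1 - det M2 = -1; K = -1 / (215/18)^2 = -324/46225


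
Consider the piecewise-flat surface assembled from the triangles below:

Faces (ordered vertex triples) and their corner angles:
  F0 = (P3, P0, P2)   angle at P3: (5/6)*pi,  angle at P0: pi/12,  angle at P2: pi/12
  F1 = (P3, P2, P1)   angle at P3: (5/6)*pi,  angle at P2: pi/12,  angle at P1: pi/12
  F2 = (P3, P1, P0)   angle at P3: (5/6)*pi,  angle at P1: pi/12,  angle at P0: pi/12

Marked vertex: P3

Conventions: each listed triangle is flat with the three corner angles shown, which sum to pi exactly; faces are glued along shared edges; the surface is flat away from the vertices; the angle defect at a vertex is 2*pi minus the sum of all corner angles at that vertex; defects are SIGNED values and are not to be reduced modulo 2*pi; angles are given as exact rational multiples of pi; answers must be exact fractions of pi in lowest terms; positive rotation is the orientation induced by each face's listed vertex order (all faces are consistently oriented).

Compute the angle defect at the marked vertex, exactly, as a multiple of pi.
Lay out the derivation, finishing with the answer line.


Sum of corner angles at P3: (5/2)*pi
defect = 2*pi - (5/2)*pi

Answer: defect(P3) = -pi/2


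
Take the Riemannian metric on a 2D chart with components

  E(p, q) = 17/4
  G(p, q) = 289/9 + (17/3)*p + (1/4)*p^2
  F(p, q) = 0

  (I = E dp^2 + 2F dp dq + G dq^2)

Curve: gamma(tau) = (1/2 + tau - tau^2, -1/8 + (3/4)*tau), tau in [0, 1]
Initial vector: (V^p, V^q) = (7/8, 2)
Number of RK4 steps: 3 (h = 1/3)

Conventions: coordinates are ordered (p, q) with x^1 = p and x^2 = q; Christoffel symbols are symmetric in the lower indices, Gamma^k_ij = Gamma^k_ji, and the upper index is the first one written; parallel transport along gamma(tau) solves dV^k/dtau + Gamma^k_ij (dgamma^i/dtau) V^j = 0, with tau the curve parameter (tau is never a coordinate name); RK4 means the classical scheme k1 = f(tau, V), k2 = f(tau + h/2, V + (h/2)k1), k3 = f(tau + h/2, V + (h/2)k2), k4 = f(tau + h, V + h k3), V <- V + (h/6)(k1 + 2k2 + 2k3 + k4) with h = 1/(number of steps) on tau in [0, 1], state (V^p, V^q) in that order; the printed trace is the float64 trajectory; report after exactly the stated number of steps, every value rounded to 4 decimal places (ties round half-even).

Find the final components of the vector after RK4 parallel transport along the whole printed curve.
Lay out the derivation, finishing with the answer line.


gamma'(tau) = (1 - 2*tau, 3/4); f(tau, V)^k = -Gamma^k_ij(gamma(tau)) gamma'^i(tau) V^j; h = 1/3; intermediate values shown to 6 dp
curve data and Christoffel symbols at the stage parameters:
  tau = 0.000000: gamma = (0.500000, -0.125000), gamma' = (1.000000, 0.750000); Gamma_ppp = 0.000000, Gamma_ppq = 0.000000, Gamma_pqq = -0.696078, Gamma_qpp = 0.000000, Gamma_qpq = 0.084507, Gamma_qqq = 0.000000
  tau = 0.166667: gamma = (0.638889, 0.000000), gamma' = (0.666667, 0.750000); Gamma_ppp = 0.000000, Gamma_ppq = 0.000000, Gamma_pqq = -0.704248, Gamma_qpp = 0.000000, Gamma_qpq = 0.083527, Gamma_qqq = 0.000000
  tau = 0.333333: gamma = (0.722222, 0.125000), gamma' = (0.333333, 0.750000); Gamma_ppp = 0.000000, Gamma_ppq = 0.000000, Gamma_pqq = -0.709150, Gamma_qpp = 0.000000, Gamma_qpq = 0.082949, Gamma_qqq = 0.000000
  tau = 0.500000: gamma = (0.750000, 0.250000), gamma' = (0.000000, 0.750000); Gamma_ppp = 0.000000, Gamma_ppq = 0.000000, Gamma_pqq = -0.710784, Gamma_qpp = 0.000000, Gamma_qpq = 0.082759, Gamma_qqq = 0.000000
  tau = 0.666667: gamma = (0.722222, 0.375000), gamma' = (-0.333333, 0.750000); Gamma_ppp = 0.000000, Gamma_ppq = 0.000000, Gamma_pqq = -0.709150, Gamma_qpp = 0.000000, Gamma_qpq = 0.082949, Gamma_qqq = 0.000000
  tau = 0.833333: gamma = (0.638889, 0.500000), gamma' = (-0.666667, 0.750000); Gamma_ppp = 0.000000, Gamma_ppq = 0.000000, Gamma_pqq = -0.704248, Gamma_qpp = 0.000000, Gamma_qpq = 0.083527, Gamma_qqq = 0.000000
  tau = 1.000000: gamma = (0.500000, 0.625000), gamma' = (-1.000000, 0.750000); Gamma_ppp = 0.000000, Gamma_ppq = 0.000000, Gamma_pqq = -0.696078, Gamma_qpp = 0.000000, Gamma_qpq = 0.084507, Gamma_qqq = 0.000000
step 0: V^p = 0.8750, V^q = 2.0000
step 1: k1 = (1.044118, -0.224472), k2 = (1.036612, -0.175001), k3 = (1.040967, -0.175382), k4 = (1.032632, -0.129705); V <- V + (h/6)(k1 + 2k2 + 2k3 + k4): V^p = 1.2212, V^q = 1.9414
step 2: k1 = (1.032554, -0.129653), k2 = (1.023414, -0.086481), k3 = (1.027250, -0.086387), k4 = (1.017239, -0.044394); V <- V + (h/6)(k1 + 2k2 + 2k3 + k4): V^p = 1.5629, V^q = 1.9125
step 3: k1 = (1.017196, -0.044353), k2 = (1.006260, -0.002445), k3 = (1.009949, -0.001942), k4 = (0.998107, 0.041169); V <- V + (h/6)(k1 + 2k2 + 2k3 + k4): V^p = 1.8989, V^q = 1.9119

Answer: V^p = 1.8989, V^q = 1.9119


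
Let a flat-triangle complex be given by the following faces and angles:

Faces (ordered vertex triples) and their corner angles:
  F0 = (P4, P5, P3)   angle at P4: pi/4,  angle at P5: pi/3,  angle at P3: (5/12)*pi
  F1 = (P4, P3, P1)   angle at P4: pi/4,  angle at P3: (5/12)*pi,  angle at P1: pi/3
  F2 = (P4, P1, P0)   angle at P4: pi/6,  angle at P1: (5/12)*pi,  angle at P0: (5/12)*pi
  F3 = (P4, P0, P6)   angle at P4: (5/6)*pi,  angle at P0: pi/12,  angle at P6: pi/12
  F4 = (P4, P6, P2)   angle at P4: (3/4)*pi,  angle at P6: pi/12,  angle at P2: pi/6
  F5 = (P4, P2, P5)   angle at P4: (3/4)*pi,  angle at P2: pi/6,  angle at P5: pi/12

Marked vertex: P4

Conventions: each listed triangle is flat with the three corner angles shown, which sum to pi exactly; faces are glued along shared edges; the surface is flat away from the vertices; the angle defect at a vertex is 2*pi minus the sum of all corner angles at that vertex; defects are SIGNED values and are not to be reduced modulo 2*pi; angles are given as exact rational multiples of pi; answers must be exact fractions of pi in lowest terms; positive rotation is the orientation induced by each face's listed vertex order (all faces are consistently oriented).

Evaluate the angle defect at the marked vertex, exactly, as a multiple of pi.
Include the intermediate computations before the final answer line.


Sum of corner angles at P4: 3*pi
defect = 2*pi - 3*pi

Answer: defect(P4) = -pi
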